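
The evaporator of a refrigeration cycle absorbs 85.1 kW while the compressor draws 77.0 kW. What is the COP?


COP = Q_evap / W
COP = 85.1 / 77.0
COP = 1.105

1.105


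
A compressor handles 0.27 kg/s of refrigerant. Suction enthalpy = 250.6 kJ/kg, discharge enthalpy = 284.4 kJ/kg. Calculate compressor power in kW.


dh = 284.4 - 250.6 = 33.8 kJ/kg
W = m_dot * dh = 0.27 * 33.8 = 9.13 kW

9.13


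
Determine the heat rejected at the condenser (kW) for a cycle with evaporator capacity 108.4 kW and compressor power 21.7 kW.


Q_cond = Q_evap + W
Q_cond = 108.4 + 21.7
Q_cond = 130.1 kW

130.1


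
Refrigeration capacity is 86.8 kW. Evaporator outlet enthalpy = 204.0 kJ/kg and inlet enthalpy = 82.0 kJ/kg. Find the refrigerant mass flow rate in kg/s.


dh = 204.0 - 82.0 = 122.0 kJ/kg
m_dot = Q / dh = 86.8 / 122.0 = 0.7115 kg/s

0.7115


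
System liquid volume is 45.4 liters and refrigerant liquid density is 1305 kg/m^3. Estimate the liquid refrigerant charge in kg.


Charge = V * rho / 1000
Charge = 45.4 * 1305 / 1000
Charge = 59.25 kg

59.25


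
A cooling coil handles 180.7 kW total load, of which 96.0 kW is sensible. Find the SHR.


SHR = Q_sensible / Q_total
SHR = 96.0 / 180.7
SHR = 0.531

0.531


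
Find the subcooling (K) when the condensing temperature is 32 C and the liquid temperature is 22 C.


Subcooling = T_cond - T_liquid
Subcooling = 32 - 22
Subcooling = 10 K

10


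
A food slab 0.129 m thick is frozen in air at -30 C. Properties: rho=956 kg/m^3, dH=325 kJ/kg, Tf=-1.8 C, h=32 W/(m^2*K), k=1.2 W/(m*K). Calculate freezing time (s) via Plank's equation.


dT = -1.8 - (-30) = 28.2 K
term1 = a/(2h) = 0.129/(2*32) = 0.002015625
term2 = a^2/(8k) = 0.129^2/(8*1.2) = 0.0017334375
t = rho*dH*1000/dT * (term1 + term2)
t = 956*325*1000/28.2 * (0.002015625 + 0.0017334375)
t = 41306 s

41306


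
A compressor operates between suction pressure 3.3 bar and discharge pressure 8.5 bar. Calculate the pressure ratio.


PR = P_high / P_low
PR = 8.5 / 3.3
PR = 2.576

2.576


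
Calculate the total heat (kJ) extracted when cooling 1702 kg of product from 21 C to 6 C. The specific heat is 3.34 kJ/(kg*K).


dT = 21 - (6) = 15 K
Q = m * cp * dT = 1702 * 3.34 * 15
Q = 85270 kJ

85270


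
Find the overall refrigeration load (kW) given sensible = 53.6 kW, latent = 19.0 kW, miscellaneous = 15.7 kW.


Q_total = Q_s + Q_l + Q_misc
Q_total = 53.6 + 19.0 + 15.7
Q_total = 88.3 kW

88.3


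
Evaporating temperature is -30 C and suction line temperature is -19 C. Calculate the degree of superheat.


Superheat = T_suction - T_evap
Superheat = -19 - (-30)
Superheat = 11 K

11


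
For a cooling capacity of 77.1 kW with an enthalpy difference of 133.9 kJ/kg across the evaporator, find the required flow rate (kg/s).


m_dot = Q / dh
m_dot = 77.1 / 133.9
m_dot = 0.5758 kg/s

0.5758


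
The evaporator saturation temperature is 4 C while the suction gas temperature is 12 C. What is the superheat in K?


Superheat = T_suction - T_evap
Superheat = 12 - (4)
Superheat = 8 K

8


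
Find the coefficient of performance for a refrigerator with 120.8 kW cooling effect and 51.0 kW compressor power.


COP = Q_evap / W
COP = 120.8 / 51.0
COP = 2.369

2.369


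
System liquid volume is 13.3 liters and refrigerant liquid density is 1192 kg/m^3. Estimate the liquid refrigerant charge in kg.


Charge = V * rho / 1000
Charge = 13.3 * 1192 / 1000
Charge = 15.85 kg

15.85


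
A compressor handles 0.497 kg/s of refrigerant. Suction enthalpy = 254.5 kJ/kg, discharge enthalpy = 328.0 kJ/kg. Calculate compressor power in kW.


dh = 328.0 - 254.5 = 73.5 kJ/kg
W = m_dot * dh = 0.497 * 73.5 = 36.53 kW

36.53


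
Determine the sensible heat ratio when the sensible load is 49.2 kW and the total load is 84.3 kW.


SHR = Q_sensible / Q_total
SHR = 49.2 / 84.3
SHR = 0.584

0.584


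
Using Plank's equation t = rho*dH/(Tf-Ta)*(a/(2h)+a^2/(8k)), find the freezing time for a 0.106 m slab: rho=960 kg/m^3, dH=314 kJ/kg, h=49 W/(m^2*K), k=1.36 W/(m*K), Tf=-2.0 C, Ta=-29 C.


dT = -2.0 - (-29) = 27.0 K
term1 = a/(2h) = 0.106/(2*49) = 0.001081632653
term2 = a^2/(8k) = 0.106^2/(8*1.36) = 0.001032720588
t = rho*dH*1000/dT * (term1 + term2)
t = 960*314*1000/27.0 * (0.001081632653 + 0.001032720588)
t = 23606 s

23606


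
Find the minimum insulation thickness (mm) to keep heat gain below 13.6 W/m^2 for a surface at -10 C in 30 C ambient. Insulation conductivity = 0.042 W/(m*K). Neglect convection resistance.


dT = 30 - (-10) = 40 K
thickness = k * dT / q_max * 1000
thickness = 0.042 * 40 / 13.6 * 1000
thickness = 123.5 mm

123.5


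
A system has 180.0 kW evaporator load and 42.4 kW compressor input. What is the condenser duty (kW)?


Q_cond = Q_evap + W
Q_cond = 180.0 + 42.4
Q_cond = 222.4 kW

222.4


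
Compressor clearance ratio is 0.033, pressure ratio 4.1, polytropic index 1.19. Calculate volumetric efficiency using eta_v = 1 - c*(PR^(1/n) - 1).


PR^(1/n) = 4.1^(1/1.19) = 3.27298803
eta_v = 1 - 0.033 * (3.27298803 - 1)
eta_v = 0.925

0.925


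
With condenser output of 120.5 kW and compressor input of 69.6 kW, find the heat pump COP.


COP_hp = Q_cond / W
COP_hp = 120.5 / 69.6
COP_hp = 1.731

1.731


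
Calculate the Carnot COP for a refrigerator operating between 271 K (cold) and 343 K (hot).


dT = 343 - 271 = 72 K
COP_carnot = T_cold / dT = 271 / 72
COP_carnot = 3.764

3.764


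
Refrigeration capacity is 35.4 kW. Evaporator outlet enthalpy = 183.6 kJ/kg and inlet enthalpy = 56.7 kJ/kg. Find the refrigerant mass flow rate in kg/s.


dh = 183.6 - 56.7 = 126.9 kJ/kg
m_dot = Q / dh = 35.4 / 126.9 = 0.279 kg/s

0.279


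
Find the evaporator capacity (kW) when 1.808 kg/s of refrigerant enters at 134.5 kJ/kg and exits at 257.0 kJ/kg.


dh = 257.0 - 134.5 = 122.5 kJ/kg
Q_evap = m_dot * dh = 1.808 * 122.5
Q_evap = 221.48 kW

221.48


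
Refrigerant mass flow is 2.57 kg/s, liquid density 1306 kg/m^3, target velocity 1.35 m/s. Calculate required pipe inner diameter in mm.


A = m_dot / (rho * v) = 2.57 / (1306 * 1.35) = 0.001457659804 m^2
d = sqrt(4*A/pi) * 1000
d = 43.1 mm

43.1


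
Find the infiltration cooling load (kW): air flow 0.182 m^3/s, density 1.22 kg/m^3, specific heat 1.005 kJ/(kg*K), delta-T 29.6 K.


Q = V_dot * rho * cp * dT
Q = 0.182 * 1.22 * 1.005 * 29.6
Q = 6.605 kW

6.605


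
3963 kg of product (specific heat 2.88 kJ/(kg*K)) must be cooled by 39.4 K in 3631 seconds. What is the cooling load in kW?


Q = m * cp * dT / t
Q = 3963 * 2.88 * 39.4 / 3631
Q = 123.847 kW

123.847


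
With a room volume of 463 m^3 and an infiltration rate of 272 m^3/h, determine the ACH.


ACH = flow / volume
ACH = 272 / 463
ACH = 0.587

0.587


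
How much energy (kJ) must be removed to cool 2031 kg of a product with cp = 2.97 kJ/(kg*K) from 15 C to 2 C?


dT = 15 - (2) = 13 K
Q = m * cp * dT = 2031 * 2.97 * 13
Q = 78417 kJ

78417


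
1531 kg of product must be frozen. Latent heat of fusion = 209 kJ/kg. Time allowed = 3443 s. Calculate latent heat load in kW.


Q_lat = m * h_fg / t
Q_lat = 1531 * 209 / 3443
Q_lat = 92.94 kW

92.94


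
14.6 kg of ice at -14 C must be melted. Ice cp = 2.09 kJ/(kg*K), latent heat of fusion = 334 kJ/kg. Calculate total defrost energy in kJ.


Sensible heat = cp * dT = 2.09 * 14 = 29.26 kJ/kg
Total per kg = 29.26 + 334 = 363.26 kJ/kg
Q = m * total = 14.6 * 363.26
Q = 5303.6 kJ

5303.6


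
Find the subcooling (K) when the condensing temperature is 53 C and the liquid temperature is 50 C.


Subcooling = T_cond - T_liquid
Subcooling = 53 - 50
Subcooling = 3 K

3


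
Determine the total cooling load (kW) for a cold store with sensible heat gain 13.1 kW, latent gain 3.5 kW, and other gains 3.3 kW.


Q_total = Q_s + Q_l + Q_misc
Q_total = 13.1 + 3.5 + 3.3
Q_total = 19.9 kW

19.9


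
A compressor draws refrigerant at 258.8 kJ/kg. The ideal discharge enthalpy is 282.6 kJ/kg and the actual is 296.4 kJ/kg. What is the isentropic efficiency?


dh_ideal = 282.6 - 258.8 = 23.8 kJ/kg
dh_actual = 296.4 - 258.8 = 37.6 kJ/kg
eta_s = dh_ideal / dh_actual = 23.8 / 37.6
eta_s = 0.633

0.633


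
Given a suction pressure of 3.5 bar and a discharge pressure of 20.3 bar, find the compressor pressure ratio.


PR = P_high / P_low
PR = 20.3 / 3.5
PR = 5.8

5.8


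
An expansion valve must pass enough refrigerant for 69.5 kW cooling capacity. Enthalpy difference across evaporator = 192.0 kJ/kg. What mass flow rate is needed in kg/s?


m_dot = Q / dh
m_dot = 69.5 / 192.0
m_dot = 0.362 kg/s

0.362


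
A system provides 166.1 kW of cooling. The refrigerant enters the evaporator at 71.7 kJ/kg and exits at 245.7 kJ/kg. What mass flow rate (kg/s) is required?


dh = 245.7 - 71.7 = 174.0 kJ/kg
m_dot = Q / dh = 166.1 / 174.0 = 0.9546 kg/s

0.9546


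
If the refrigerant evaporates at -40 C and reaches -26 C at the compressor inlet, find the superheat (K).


Superheat = T_suction - T_evap
Superheat = -26 - (-40)
Superheat = 14 K

14


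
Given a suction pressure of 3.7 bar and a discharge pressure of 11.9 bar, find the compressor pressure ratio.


PR = P_high / P_low
PR = 11.9 / 3.7
PR = 3.216

3.216


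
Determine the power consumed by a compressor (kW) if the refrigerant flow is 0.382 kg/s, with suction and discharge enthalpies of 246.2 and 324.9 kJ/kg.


dh = 324.9 - 246.2 = 78.7 kJ/kg
W = m_dot * dh = 0.382 * 78.7 = 30.06 kW

30.06


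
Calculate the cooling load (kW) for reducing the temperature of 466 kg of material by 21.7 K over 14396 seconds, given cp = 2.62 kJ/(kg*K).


Q = m * cp * dT / t
Q = 466 * 2.62 * 21.7 / 14396
Q = 1.84 kW

1.84


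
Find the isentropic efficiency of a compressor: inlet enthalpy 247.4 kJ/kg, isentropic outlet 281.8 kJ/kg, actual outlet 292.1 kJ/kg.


dh_ideal = 281.8 - 247.4 = 34.4 kJ/kg
dh_actual = 292.1 - 247.4 = 44.7 kJ/kg
eta_s = dh_ideal / dh_actual = 34.4 / 44.7
eta_s = 0.7696

0.7696


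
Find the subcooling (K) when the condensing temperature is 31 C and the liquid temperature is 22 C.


Subcooling = T_cond - T_liquid
Subcooling = 31 - 22
Subcooling = 9 K

9


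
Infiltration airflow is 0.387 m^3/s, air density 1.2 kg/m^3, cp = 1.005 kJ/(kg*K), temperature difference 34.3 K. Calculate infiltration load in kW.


Q = V_dot * rho * cp * dT
Q = 0.387 * 1.2 * 1.005 * 34.3
Q = 16.009 kW

16.009


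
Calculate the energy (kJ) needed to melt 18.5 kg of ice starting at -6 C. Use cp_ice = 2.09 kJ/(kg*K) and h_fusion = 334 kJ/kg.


Sensible heat = cp * dT = 2.09 * 6 = 12.54 kJ/kg
Total per kg = 12.54 + 334 = 346.54 kJ/kg
Q = m * total = 18.5 * 346.54
Q = 6411.0 kJ

6411.0


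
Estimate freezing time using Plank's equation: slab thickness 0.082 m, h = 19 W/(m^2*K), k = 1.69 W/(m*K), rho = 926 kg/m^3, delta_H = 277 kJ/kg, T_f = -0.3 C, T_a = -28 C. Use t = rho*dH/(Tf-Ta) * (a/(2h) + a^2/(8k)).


dT = -0.3 - (-28) = 27.7 K
term1 = a/(2h) = 0.082/(2*19) = 0.002157894737
term2 = a^2/(8k) = 0.082^2/(8*1.69) = 0.0004973372781
t = rho*dH*1000/dT * (term1 + term2)
t = 926*277*1000/27.7 * (0.002157894737 + 0.0004973372781)
t = 24587 s

24587


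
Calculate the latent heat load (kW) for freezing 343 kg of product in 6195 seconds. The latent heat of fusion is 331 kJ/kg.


Q_lat = m * h_fg / t
Q_lat = 343 * 331 / 6195
Q_lat = 18.33 kW

18.33


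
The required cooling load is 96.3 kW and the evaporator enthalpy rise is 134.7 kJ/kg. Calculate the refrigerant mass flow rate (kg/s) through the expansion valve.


m_dot = Q / dh
m_dot = 96.3 / 134.7
m_dot = 0.7149 kg/s

0.7149


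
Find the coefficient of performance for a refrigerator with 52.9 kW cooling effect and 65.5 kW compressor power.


COP = Q_evap / W
COP = 52.9 / 65.5
COP = 0.808

0.808


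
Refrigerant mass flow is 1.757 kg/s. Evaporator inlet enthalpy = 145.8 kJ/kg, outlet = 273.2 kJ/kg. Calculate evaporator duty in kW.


dh = 273.2 - 145.8 = 127.4 kJ/kg
Q_evap = m_dot * dh = 1.757 * 127.4
Q_evap = 223.84 kW

223.84


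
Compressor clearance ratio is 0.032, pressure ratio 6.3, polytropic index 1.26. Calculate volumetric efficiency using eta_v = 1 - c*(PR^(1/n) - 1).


PR^(1/n) = 6.3^(1/1.26) = 4.30920606
eta_v = 1 - 0.032 * (4.30920606 - 1)
eta_v = 0.8941

0.8941


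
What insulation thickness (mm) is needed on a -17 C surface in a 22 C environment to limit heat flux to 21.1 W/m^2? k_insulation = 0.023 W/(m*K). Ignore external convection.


dT = 22 - (-17) = 39 K
thickness = k * dT / q_max * 1000
thickness = 0.023 * 39 / 21.1 * 1000
thickness = 42.5 mm

42.5


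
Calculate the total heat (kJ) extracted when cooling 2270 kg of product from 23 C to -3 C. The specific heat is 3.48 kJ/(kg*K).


dT = 23 - (-3) = 26 K
Q = m * cp * dT = 2270 * 3.48 * 26
Q = 205390 kJ

205390


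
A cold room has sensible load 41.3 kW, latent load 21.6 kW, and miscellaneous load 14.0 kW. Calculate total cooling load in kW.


Q_total = Q_s + Q_l + Q_misc
Q_total = 41.3 + 21.6 + 14.0
Q_total = 76.9 kW

76.9


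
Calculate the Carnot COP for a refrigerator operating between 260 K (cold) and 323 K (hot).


dT = 323 - 260 = 63 K
COP_carnot = T_cold / dT = 260 / 63
COP_carnot = 4.127

4.127


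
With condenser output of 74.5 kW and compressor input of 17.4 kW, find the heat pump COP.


COP_hp = Q_cond / W
COP_hp = 74.5 / 17.4
COP_hp = 4.282

4.282


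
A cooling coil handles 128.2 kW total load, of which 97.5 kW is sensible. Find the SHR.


SHR = Q_sensible / Q_total
SHR = 97.5 / 128.2
SHR = 0.761

0.761


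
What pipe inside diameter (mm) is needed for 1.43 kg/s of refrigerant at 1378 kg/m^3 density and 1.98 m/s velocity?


A = m_dot / (rho * v) = 1.43 / (1378 * 1.98) = 0.0005241090147 m^2
d = sqrt(4*A/pi) * 1000
d = 25.8 mm

25.8


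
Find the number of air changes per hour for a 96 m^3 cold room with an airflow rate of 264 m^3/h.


ACH = flow / volume
ACH = 264 / 96
ACH = 2.75

2.75


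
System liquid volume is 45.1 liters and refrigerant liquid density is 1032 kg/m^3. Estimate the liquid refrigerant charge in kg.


Charge = V * rho / 1000
Charge = 45.1 * 1032 / 1000
Charge = 46.54 kg

46.54


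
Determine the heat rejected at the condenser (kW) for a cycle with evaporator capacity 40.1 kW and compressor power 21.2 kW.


Q_cond = Q_evap + W
Q_cond = 40.1 + 21.2
Q_cond = 61.3 kW

61.3


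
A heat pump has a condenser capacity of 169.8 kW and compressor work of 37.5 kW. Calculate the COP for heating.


COP_hp = Q_cond / W
COP_hp = 169.8 / 37.5
COP_hp = 4.528

4.528


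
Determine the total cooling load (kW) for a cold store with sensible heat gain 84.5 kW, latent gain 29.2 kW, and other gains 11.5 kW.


Q_total = Q_s + Q_l + Q_misc
Q_total = 84.5 + 29.2 + 11.5
Q_total = 125.2 kW

125.2


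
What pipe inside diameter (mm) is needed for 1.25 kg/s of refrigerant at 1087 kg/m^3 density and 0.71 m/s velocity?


A = m_dot / (rho * v) = 1.25 / (1087 * 0.71) = 0.001619653524 m^2
d = sqrt(4*A/pi) * 1000
d = 45.4 mm

45.4


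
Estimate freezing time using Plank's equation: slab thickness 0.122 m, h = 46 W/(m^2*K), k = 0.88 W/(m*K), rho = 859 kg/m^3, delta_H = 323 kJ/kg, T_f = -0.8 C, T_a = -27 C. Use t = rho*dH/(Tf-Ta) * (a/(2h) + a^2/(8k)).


dT = -0.8 - (-27) = 26.2 K
term1 = a/(2h) = 0.122/(2*46) = 0.001326086957
term2 = a^2/(8k) = 0.122^2/(8*0.88) = 0.002114204545
t = rho*dH*1000/dT * (term1 + term2)
t = 859*323*1000/26.2 * (0.001326086957 + 0.002114204545)
t = 36433 s

36433


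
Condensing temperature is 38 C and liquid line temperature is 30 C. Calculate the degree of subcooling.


Subcooling = T_cond - T_liquid
Subcooling = 38 - 30
Subcooling = 8 K

8


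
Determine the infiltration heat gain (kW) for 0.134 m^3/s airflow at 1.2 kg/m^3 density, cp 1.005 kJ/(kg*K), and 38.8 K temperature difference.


Q = V_dot * rho * cp * dT
Q = 0.134 * 1.2 * 1.005 * 38.8
Q = 6.27 kW

6.27


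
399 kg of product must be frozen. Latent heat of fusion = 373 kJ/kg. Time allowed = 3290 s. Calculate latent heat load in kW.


Q_lat = m * h_fg / t
Q_lat = 399 * 373 / 3290
Q_lat = 45.24 kW

45.24


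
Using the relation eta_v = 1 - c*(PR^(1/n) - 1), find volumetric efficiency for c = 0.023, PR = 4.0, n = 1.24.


PR^(1/n) = 4.0^(1/1.24) = 3.05866738
eta_v = 1 - 0.023 * (3.05866738 - 1)
eta_v = 0.9527

0.9527


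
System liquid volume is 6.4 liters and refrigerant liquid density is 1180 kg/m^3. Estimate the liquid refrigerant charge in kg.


Charge = V * rho / 1000
Charge = 6.4 * 1180 / 1000
Charge = 7.55 kg

7.55


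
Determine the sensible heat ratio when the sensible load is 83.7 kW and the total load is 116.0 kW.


SHR = Q_sensible / Q_total
SHR = 83.7 / 116.0
SHR = 0.722

0.722


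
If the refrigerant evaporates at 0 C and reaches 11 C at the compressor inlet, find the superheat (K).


Superheat = T_suction - T_evap
Superheat = 11 - (0)
Superheat = 11 K

11


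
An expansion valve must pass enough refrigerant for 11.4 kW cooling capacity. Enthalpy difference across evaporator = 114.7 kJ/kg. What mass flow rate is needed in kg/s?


m_dot = Q / dh
m_dot = 11.4 / 114.7
m_dot = 0.0994 kg/s

0.0994


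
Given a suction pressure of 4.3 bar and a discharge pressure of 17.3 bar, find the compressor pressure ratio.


PR = P_high / P_low
PR = 17.3 / 4.3
PR = 4.023

4.023


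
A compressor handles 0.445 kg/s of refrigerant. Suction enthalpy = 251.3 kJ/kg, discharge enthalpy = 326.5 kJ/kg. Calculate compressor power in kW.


dh = 326.5 - 251.3 = 75.2 kJ/kg
W = m_dot * dh = 0.445 * 75.2 = 33.46 kW

33.46


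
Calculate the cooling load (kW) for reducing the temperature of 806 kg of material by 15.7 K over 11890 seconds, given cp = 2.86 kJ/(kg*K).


Q = m * cp * dT / t
Q = 806 * 2.86 * 15.7 / 11890
Q = 3.044 kW

3.044


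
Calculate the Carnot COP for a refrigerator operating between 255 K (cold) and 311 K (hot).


dT = 311 - 255 = 56 K
COP_carnot = T_cold / dT = 255 / 56
COP_carnot = 4.554

4.554


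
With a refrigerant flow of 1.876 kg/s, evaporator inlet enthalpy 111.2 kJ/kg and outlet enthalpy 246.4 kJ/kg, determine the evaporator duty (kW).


dh = 246.4 - 111.2 = 135.2 kJ/kg
Q_evap = m_dot * dh = 1.876 * 135.2
Q_evap = 253.64 kW

253.64


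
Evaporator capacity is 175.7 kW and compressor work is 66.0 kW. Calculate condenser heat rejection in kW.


Q_cond = Q_evap + W
Q_cond = 175.7 + 66.0
Q_cond = 241.7 kW

241.7


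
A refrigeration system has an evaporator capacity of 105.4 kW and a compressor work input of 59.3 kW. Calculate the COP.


COP = Q_evap / W
COP = 105.4 / 59.3
COP = 1.777

1.777


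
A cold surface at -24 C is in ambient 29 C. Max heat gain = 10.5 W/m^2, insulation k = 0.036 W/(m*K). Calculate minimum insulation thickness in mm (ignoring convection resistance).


dT = 29 - (-24) = 53 K
thickness = k * dT / q_max * 1000
thickness = 0.036 * 53 / 10.5 * 1000
thickness = 181.7 mm

181.7


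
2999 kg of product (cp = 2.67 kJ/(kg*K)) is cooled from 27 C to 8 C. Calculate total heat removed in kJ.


dT = 27 - (8) = 19 K
Q = m * cp * dT = 2999 * 2.67 * 19
Q = 152139 kJ

152139


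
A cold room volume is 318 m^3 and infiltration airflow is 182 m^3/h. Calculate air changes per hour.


ACH = flow / volume
ACH = 182 / 318
ACH = 0.572

0.572


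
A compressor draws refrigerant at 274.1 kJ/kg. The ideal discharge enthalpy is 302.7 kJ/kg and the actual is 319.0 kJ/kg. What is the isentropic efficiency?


dh_ideal = 302.7 - 274.1 = 28.6 kJ/kg
dh_actual = 319.0 - 274.1 = 44.9 kJ/kg
eta_s = dh_ideal / dh_actual = 28.6 / 44.9
eta_s = 0.637

0.637


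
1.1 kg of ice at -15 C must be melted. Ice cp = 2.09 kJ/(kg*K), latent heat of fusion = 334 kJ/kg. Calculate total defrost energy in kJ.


Sensible heat = cp * dT = 2.09 * 15 = 31.35 kJ/kg
Total per kg = 31.35 + 334 = 365.35 kJ/kg
Q = m * total = 1.1 * 365.35
Q = 401.9 kJ

401.9


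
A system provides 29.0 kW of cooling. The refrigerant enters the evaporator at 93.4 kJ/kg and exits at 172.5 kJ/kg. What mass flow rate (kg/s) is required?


dh = 172.5 - 93.4 = 79.1 kJ/kg
m_dot = Q / dh = 29.0 / 79.1 = 0.3666 kg/s

0.3666


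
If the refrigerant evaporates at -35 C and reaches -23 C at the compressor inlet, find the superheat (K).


Superheat = T_suction - T_evap
Superheat = -23 - (-35)
Superheat = 12 K

12


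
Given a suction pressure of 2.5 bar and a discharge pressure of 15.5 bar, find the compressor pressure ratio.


PR = P_high / P_low
PR = 15.5 / 2.5
PR = 6.2

6.2


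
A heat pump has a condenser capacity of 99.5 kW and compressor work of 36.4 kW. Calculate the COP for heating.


COP_hp = Q_cond / W
COP_hp = 99.5 / 36.4
COP_hp = 2.734

2.734


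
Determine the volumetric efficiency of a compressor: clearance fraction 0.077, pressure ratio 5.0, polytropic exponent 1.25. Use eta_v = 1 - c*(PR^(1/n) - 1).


PR^(1/n) = 5.0^(1/1.25) = 3.62389832
eta_v = 1 - 0.077 * (3.62389832 - 1)
eta_v = 0.798

0.798


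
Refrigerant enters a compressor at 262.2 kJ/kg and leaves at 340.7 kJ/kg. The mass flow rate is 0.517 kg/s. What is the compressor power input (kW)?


dh = 340.7 - 262.2 = 78.5 kJ/kg
W = m_dot * dh = 0.517 * 78.5 = 40.58 kW

40.58


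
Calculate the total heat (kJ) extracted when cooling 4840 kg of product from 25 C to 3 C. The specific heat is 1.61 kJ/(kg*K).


dT = 25 - (3) = 22 K
Q = m * cp * dT = 4840 * 1.61 * 22
Q = 171433 kJ

171433


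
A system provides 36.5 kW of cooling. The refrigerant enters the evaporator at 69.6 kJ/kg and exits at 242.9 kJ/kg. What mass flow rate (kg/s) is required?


dh = 242.9 - 69.6 = 173.3 kJ/kg
m_dot = Q / dh = 36.5 / 173.3 = 0.2106 kg/s

0.2106


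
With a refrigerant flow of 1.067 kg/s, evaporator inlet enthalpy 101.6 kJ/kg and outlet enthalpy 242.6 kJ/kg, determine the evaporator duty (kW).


dh = 242.6 - 101.6 = 141.0 kJ/kg
Q_evap = m_dot * dh = 1.067 * 141.0
Q_evap = 150.45 kW

150.45


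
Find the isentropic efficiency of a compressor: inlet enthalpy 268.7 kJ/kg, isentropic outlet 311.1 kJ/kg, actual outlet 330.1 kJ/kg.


dh_ideal = 311.1 - 268.7 = 42.4 kJ/kg
dh_actual = 330.1 - 268.7 = 61.4 kJ/kg
eta_s = dh_ideal / dh_actual = 42.4 / 61.4
eta_s = 0.6906

0.6906


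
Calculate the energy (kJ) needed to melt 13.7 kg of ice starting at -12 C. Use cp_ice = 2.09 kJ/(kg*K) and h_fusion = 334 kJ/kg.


Sensible heat = cp * dT = 2.09 * 12 = 25.08 kJ/kg
Total per kg = 25.08 + 334 = 359.08 kJ/kg
Q = m * total = 13.7 * 359.08
Q = 4919.4 kJ

4919.4


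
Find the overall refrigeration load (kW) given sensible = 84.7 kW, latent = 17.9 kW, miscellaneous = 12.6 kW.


Q_total = Q_s + Q_l + Q_misc
Q_total = 84.7 + 17.9 + 12.6
Q_total = 115.2 kW

115.2


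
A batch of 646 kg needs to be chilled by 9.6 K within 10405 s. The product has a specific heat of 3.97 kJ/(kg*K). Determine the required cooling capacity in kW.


Q = m * cp * dT / t
Q = 646 * 3.97 * 9.6 / 10405
Q = 2.366 kW

2.366


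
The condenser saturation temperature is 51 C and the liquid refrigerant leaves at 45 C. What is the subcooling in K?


Subcooling = T_cond - T_liquid
Subcooling = 51 - 45
Subcooling = 6 K

6


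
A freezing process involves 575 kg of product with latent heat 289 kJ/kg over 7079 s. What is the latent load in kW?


Q_lat = m * h_fg / t
Q_lat = 575 * 289 / 7079
Q_lat = 23.47 kW

23.47


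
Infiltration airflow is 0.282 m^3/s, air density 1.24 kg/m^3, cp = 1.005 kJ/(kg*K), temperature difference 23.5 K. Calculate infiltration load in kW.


Q = V_dot * rho * cp * dT
Q = 0.282 * 1.24 * 1.005 * 23.5
Q = 8.259 kW

8.259


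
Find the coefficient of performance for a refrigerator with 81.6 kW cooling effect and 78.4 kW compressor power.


COP = Q_evap / W
COP = 81.6 / 78.4
COP = 1.041

1.041


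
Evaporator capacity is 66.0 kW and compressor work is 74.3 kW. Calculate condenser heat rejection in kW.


Q_cond = Q_evap + W
Q_cond = 66.0 + 74.3
Q_cond = 140.3 kW

140.3


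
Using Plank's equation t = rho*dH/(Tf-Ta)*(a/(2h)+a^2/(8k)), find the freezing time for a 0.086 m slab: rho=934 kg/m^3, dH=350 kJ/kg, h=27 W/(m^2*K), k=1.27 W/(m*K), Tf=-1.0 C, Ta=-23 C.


dT = -1.0 - (-23) = 22.0 K
term1 = a/(2h) = 0.086/(2*27) = 0.001592592593
term2 = a^2/(8k) = 0.086^2/(8*1.27) = 0.0007279527559
t = rho*dH*1000/dT * (term1 + term2)
t = 934*350*1000/22.0 * (0.001592592593 + 0.0007279527559)
t = 34481 s

34481


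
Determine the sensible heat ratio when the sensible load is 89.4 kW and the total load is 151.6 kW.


SHR = Q_sensible / Q_total
SHR = 89.4 / 151.6
SHR = 0.59

0.59


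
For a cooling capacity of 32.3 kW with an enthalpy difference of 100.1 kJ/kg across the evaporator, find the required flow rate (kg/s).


m_dot = Q / dh
m_dot = 32.3 / 100.1
m_dot = 0.3227 kg/s

0.3227


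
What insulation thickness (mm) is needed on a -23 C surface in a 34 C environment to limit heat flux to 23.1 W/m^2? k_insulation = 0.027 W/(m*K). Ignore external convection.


dT = 34 - (-23) = 57 K
thickness = k * dT / q_max * 1000
thickness = 0.027 * 57 / 23.1 * 1000
thickness = 66.6 mm

66.6


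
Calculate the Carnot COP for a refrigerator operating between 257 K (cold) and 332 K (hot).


dT = 332 - 257 = 75 K
COP_carnot = T_cold / dT = 257 / 75
COP_carnot = 3.427

3.427


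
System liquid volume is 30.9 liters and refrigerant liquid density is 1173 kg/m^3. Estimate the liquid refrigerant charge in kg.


Charge = V * rho / 1000
Charge = 30.9 * 1173 / 1000
Charge = 36.25 kg

36.25


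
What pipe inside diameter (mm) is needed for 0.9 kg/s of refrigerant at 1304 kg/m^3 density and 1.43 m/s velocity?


A = m_dot / (rho * v) = 0.9 / (1304 * 1.43) = 0.0004826461882 m^2
d = sqrt(4*A/pi) * 1000
d = 24.8 mm

24.8


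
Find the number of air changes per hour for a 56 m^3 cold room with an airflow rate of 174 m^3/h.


ACH = flow / volume
ACH = 174 / 56
ACH = 3.107

3.107


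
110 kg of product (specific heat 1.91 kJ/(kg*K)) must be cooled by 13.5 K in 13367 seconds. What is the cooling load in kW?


Q = m * cp * dT / t
Q = 110 * 1.91 * 13.5 / 13367
Q = 0.212 kW

0.212


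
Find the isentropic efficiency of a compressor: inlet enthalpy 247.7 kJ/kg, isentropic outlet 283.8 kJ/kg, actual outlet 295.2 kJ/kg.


dh_ideal = 283.8 - 247.7 = 36.1 kJ/kg
dh_actual = 295.2 - 247.7 = 47.5 kJ/kg
eta_s = dh_ideal / dh_actual = 36.1 / 47.5
eta_s = 0.76

0.76


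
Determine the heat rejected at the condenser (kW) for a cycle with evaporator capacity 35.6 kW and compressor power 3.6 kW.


Q_cond = Q_evap + W
Q_cond = 35.6 + 3.6
Q_cond = 39.2 kW

39.2


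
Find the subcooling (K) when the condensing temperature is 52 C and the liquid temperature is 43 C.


Subcooling = T_cond - T_liquid
Subcooling = 52 - 43
Subcooling = 9 K

9


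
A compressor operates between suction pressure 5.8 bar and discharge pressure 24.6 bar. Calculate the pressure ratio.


PR = P_high / P_low
PR = 24.6 / 5.8
PR = 4.241

4.241


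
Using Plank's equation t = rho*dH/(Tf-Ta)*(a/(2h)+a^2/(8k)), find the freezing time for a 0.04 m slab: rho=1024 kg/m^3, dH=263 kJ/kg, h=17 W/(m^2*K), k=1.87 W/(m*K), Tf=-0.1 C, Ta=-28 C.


dT = -0.1 - (-28) = 27.9 K
term1 = a/(2h) = 0.04/(2*17) = 0.001176470588
term2 = a^2/(8k) = 0.04^2/(8*1.87) = 0.0001069518717
t = rho*dH*1000/dT * (term1 + term2)
t = 1024*263*1000/27.9 * (0.001176470588 + 0.0001069518717)
t = 12389 s

12389


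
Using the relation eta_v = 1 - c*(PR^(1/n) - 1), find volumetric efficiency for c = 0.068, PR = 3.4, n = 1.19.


PR^(1/n) = 3.4^(1/1.19) = 2.79653938
eta_v = 1 - 0.068 * (2.79653938 - 1)
eta_v = 0.8778

0.8778


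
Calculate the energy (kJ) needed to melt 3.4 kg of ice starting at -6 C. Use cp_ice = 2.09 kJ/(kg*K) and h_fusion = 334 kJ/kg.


Sensible heat = cp * dT = 2.09 * 6 = 12.54 kJ/kg
Total per kg = 12.54 + 334 = 346.54 kJ/kg
Q = m * total = 3.4 * 346.54
Q = 1178.2 kJ

1178.2


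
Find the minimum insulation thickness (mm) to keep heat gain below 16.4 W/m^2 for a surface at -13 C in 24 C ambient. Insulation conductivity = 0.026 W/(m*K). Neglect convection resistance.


dT = 24 - (-13) = 37 K
thickness = k * dT / q_max * 1000
thickness = 0.026 * 37 / 16.4 * 1000
thickness = 58.7 mm

58.7


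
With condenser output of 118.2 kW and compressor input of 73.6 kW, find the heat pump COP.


COP_hp = Q_cond / W
COP_hp = 118.2 / 73.6
COP_hp = 1.606

1.606


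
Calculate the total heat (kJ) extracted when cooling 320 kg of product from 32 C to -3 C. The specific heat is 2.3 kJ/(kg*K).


dT = 32 - (-3) = 35 K
Q = m * cp * dT = 320 * 2.3 * 35
Q = 25760 kJ

25760


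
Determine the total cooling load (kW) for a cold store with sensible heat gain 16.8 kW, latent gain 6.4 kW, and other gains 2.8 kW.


Q_total = Q_s + Q_l + Q_misc
Q_total = 16.8 + 6.4 + 2.8
Q_total = 26.0 kW

26.0


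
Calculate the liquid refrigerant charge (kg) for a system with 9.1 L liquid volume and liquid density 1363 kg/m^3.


Charge = V * rho / 1000
Charge = 9.1 * 1363 / 1000
Charge = 12.4 kg

12.4


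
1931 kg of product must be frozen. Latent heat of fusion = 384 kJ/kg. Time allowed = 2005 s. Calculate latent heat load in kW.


Q_lat = m * h_fg / t
Q_lat = 1931 * 384 / 2005
Q_lat = 369.83 kW

369.83


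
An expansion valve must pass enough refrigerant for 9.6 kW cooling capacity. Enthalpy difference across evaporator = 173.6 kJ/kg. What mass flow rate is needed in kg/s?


m_dot = Q / dh
m_dot = 9.6 / 173.6
m_dot = 0.0553 kg/s

0.0553


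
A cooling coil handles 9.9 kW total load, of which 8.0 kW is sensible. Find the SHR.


SHR = Q_sensible / Q_total
SHR = 8.0 / 9.9
SHR = 0.808

0.808


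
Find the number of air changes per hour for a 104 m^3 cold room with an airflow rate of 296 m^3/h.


ACH = flow / volume
ACH = 296 / 104
ACH = 2.846

2.846


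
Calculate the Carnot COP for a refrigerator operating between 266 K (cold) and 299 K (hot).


dT = 299 - 266 = 33 K
COP_carnot = T_cold / dT = 266 / 33
COP_carnot = 8.061

8.061


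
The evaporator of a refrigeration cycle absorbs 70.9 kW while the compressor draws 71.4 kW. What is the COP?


COP = Q_evap / W
COP = 70.9 / 71.4
COP = 0.993

0.993


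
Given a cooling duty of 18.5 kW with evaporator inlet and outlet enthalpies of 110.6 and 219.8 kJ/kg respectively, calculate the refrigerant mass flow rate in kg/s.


dh = 219.8 - 110.6 = 109.2 kJ/kg
m_dot = Q / dh = 18.5 / 109.2 = 0.1694 kg/s

0.1694


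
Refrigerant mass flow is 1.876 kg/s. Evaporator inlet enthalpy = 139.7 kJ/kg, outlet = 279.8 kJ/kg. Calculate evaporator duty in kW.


dh = 279.8 - 139.7 = 140.1 kJ/kg
Q_evap = m_dot * dh = 1.876 * 140.1
Q_evap = 262.83 kW

262.83


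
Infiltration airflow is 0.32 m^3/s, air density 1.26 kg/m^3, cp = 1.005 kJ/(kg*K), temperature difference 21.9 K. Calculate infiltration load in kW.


Q = V_dot * rho * cp * dT
Q = 0.32 * 1.26 * 1.005 * 21.9
Q = 8.874 kW

8.874


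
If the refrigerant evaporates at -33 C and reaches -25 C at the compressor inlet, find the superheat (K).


Superheat = T_suction - T_evap
Superheat = -25 - (-33)
Superheat = 8 K

8


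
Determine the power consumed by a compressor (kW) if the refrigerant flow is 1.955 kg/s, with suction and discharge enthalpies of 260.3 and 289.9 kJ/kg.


dh = 289.9 - 260.3 = 29.6 kJ/kg
W = m_dot * dh = 1.955 * 29.6 = 57.87 kW

57.87


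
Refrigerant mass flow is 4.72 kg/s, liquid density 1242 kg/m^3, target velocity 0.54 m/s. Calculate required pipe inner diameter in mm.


A = m_dot / (rho * v) = 4.72 / (1242 * 0.54) = 0.007037633447 m^2
d = sqrt(4*A/pi) * 1000
d = 94.7 mm

94.7


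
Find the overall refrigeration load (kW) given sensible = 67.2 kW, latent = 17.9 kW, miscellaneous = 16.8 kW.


Q_total = Q_s + Q_l + Q_misc
Q_total = 67.2 + 17.9 + 16.8
Q_total = 101.9 kW

101.9


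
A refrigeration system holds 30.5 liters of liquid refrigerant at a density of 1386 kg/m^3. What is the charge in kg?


Charge = V * rho / 1000
Charge = 30.5 * 1386 / 1000
Charge = 42.27 kg

42.27


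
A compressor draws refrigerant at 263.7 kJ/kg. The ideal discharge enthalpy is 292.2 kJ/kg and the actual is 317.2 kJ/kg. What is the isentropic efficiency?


dh_ideal = 292.2 - 263.7 = 28.5 kJ/kg
dh_actual = 317.2 - 263.7 = 53.5 kJ/kg
eta_s = dh_ideal / dh_actual = 28.5 / 53.5
eta_s = 0.5327

0.5327


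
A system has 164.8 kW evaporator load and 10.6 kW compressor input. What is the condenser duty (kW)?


Q_cond = Q_evap + W
Q_cond = 164.8 + 10.6
Q_cond = 175.4 kW

175.4


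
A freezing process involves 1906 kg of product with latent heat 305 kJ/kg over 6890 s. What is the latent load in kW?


Q_lat = m * h_fg / t
Q_lat = 1906 * 305 / 6890
Q_lat = 84.37 kW

84.37


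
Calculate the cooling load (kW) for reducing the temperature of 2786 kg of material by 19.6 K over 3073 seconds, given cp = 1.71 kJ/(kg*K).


Q = m * cp * dT / t
Q = 2786 * 1.71 * 19.6 / 3073
Q = 30.386 kW

30.386


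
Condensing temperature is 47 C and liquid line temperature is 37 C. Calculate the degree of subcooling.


Subcooling = T_cond - T_liquid
Subcooling = 47 - 37
Subcooling = 10 K

10


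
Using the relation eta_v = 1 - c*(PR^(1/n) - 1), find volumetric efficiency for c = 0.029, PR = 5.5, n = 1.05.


PR^(1/n) = 5.5^(1/1.05) = 5.07116012
eta_v = 1 - 0.029 * (5.07116012 - 1)
eta_v = 0.8819

0.8819


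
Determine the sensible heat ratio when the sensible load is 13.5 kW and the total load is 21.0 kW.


SHR = Q_sensible / Q_total
SHR = 13.5 / 21.0
SHR = 0.643

0.643


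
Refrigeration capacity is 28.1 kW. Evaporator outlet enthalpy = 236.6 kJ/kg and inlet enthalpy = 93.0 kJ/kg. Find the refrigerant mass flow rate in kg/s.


dh = 236.6 - 93.0 = 143.6 kJ/kg
m_dot = Q / dh = 28.1 / 143.6 = 0.1957 kg/s

0.1957


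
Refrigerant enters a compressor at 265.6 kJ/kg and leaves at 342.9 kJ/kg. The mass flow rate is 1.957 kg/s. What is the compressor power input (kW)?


dh = 342.9 - 265.6 = 77.3 kJ/kg
W = m_dot * dh = 1.957 * 77.3 = 151.28 kW

151.28


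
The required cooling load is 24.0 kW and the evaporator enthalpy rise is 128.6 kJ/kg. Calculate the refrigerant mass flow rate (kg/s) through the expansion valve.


m_dot = Q / dh
m_dot = 24.0 / 128.6
m_dot = 0.1866 kg/s

0.1866


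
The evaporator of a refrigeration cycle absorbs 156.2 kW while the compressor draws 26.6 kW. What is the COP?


COP = Q_evap / W
COP = 156.2 / 26.6
COP = 5.872

5.872


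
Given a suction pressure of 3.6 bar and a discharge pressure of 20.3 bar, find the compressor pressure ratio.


PR = P_high / P_low
PR = 20.3 / 3.6
PR = 5.639

5.639


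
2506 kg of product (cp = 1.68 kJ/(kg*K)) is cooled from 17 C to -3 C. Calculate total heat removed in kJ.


dT = 17 - (-3) = 20 K
Q = m * cp * dT = 2506 * 1.68 * 20
Q = 84202 kJ

84202


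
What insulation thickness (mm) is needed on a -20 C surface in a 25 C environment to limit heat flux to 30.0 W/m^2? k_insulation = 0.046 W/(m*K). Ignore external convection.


dT = 25 - (-20) = 45 K
thickness = k * dT / q_max * 1000
thickness = 0.046 * 45 / 30.0 * 1000
thickness = 69.0 mm

69.0


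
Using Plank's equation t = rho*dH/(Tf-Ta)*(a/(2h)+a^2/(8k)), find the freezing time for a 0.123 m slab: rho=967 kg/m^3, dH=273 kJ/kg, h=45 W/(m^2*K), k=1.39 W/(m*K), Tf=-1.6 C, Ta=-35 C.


dT = -1.6 - (-35) = 33.4 K
term1 = a/(2h) = 0.123/(2*45) = 0.001366666667
term2 = a^2/(8k) = 0.123^2/(8*1.39) = 0.001360521583
t = rho*dH*1000/dT * (term1 + term2)
t = 967*273*1000/33.4 * (0.001366666667 + 0.001360521583)
t = 21555 s

21555


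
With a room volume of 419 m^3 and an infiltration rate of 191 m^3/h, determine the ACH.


ACH = flow / volume
ACH = 191 / 419
ACH = 0.456

0.456


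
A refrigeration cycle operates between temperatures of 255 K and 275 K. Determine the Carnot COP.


dT = 275 - 255 = 20 K
COP_carnot = T_cold / dT = 255 / 20
COP_carnot = 12.75

12.75


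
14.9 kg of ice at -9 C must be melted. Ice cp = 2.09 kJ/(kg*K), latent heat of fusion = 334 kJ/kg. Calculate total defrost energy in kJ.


Sensible heat = cp * dT = 2.09 * 9 = 18.81 kJ/kg
Total per kg = 18.81 + 334 = 352.81 kJ/kg
Q = m * total = 14.9 * 352.81
Q = 5256.9 kJ

5256.9


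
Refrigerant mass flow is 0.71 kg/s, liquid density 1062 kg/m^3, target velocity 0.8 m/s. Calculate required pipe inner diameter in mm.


A = m_dot / (rho * v) = 0.71 / (1062 * 0.8) = 0.0008356873823 m^2
d = sqrt(4*A/pi) * 1000
d = 32.6 mm

32.6


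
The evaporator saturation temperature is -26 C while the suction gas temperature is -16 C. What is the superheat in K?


Superheat = T_suction - T_evap
Superheat = -16 - (-26)
Superheat = 10 K

10


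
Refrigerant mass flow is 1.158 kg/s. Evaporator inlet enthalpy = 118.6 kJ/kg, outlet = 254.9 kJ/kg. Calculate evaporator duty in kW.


dh = 254.9 - 118.6 = 136.3 kJ/kg
Q_evap = m_dot * dh = 1.158 * 136.3
Q_evap = 157.84 kW

157.84


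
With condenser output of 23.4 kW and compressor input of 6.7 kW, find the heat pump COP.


COP_hp = Q_cond / W
COP_hp = 23.4 / 6.7
COP_hp = 3.493

3.493


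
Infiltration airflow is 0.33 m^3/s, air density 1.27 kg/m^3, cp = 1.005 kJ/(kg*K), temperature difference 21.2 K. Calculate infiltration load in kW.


Q = V_dot * rho * cp * dT
Q = 0.33 * 1.27 * 1.005 * 21.2
Q = 8.929 kW

8.929


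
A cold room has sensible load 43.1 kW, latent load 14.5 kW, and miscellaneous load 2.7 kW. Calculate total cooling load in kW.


Q_total = Q_s + Q_l + Q_misc
Q_total = 43.1 + 14.5 + 2.7
Q_total = 60.3 kW

60.3


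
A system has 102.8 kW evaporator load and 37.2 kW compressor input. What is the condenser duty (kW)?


Q_cond = Q_evap + W
Q_cond = 102.8 + 37.2
Q_cond = 140.0 kW

140.0


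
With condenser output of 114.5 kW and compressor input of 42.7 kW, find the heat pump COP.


COP_hp = Q_cond / W
COP_hp = 114.5 / 42.7
COP_hp = 2.681

2.681


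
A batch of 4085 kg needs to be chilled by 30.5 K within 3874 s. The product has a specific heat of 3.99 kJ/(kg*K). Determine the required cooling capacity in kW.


Q = m * cp * dT / t
Q = 4085 * 3.99 * 30.5 / 3874
Q = 128.323 kW

128.323


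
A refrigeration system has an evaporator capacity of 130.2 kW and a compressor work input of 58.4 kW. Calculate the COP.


COP = Q_evap / W
COP = 130.2 / 58.4
COP = 2.229

2.229


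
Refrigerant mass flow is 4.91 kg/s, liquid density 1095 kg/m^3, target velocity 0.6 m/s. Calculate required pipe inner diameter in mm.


A = m_dot / (rho * v) = 4.91 / (1095 * 0.6) = 0.007473363775 m^2
d = sqrt(4*A/pi) * 1000
d = 97.5 mm

97.5


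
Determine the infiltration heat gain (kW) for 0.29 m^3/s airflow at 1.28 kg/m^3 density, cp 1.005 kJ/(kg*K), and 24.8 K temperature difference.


Q = V_dot * rho * cp * dT
Q = 0.29 * 1.28 * 1.005 * 24.8
Q = 9.252 kW

9.252


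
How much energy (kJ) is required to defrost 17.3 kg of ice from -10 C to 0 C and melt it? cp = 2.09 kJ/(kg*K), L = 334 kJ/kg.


Sensible heat = cp * dT = 2.09 * 10 = 20.9 kJ/kg
Total per kg = 20.9 + 334 = 354.9 kJ/kg
Q = m * total = 17.3 * 354.9
Q = 6139.8 kJ

6139.8


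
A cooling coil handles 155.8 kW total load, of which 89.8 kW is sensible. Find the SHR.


SHR = Q_sensible / Q_total
SHR = 89.8 / 155.8
SHR = 0.576

0.576


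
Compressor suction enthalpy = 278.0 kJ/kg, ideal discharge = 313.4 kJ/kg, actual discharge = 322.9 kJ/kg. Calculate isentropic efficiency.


dh_ideal = 313.4 - 278.0 = 35.4 kJ/kg
dh_actual = 322.9 - 278.0 = 44.9 kJ/kg
eta_s = dh_ideal / dh_actual = 35.4 / 44.9
eta_s = 0.7884

0.7884


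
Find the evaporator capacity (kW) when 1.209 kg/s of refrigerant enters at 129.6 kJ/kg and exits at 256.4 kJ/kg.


dh = 256.4 - 129.6 = 126.8 kJ/kg
Q_evap = m_dot * dh = 1.209 * 126.8
Q_evap = 153.3 kW

153.3
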